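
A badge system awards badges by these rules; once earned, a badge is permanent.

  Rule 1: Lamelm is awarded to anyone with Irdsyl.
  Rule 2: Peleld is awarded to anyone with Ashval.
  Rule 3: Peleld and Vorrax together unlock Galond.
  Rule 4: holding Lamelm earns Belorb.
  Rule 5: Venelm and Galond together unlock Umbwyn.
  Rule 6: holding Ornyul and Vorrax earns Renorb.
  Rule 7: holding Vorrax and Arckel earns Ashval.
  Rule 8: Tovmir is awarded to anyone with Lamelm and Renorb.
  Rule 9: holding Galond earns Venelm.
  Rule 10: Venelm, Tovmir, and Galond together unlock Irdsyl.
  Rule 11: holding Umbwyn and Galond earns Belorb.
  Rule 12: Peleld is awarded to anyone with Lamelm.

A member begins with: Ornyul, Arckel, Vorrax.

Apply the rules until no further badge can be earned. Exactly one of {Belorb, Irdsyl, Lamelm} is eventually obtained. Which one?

Belorb

With Vorrax and Arckel, Ashval is earned (Rule 7).
With Ashval, Peleld is earned (Rule 2).
With Peleld and Vorrax, Galond is earned (Rule 3).
With Galond, Venelm is earned (Rule 9).
With Venelm and Galond, Umbwyn is earned (Rule 5).
With Umbwyn and Galond, Belorb is earned (Rule 11).
Irdsyl would need Venelm, Tovmir, and Galond (Rule 10), but Tovmir is never earned. Lamelm would need Irdsyl (Rule 1), but Irdsyl is never earned.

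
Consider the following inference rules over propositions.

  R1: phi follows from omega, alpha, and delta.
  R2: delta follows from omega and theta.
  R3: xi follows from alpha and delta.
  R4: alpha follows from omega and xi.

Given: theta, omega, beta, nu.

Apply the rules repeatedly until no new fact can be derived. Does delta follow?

From omega and theta, R2 gives delta.

Yes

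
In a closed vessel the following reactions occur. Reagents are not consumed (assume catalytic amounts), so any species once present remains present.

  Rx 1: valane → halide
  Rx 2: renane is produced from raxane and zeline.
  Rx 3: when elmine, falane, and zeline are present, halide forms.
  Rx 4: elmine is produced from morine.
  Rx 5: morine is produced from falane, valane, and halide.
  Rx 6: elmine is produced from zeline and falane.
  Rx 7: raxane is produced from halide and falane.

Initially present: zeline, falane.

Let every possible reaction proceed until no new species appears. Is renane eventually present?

zeline and falane present → elmine forms (Rx 6).
elmine, falane, and zeline present → halide forms (Rx 3).
halide and falane present → raxane forms (Rx 7).
raxane and zeline present → renane forms (Rx 2).

Yes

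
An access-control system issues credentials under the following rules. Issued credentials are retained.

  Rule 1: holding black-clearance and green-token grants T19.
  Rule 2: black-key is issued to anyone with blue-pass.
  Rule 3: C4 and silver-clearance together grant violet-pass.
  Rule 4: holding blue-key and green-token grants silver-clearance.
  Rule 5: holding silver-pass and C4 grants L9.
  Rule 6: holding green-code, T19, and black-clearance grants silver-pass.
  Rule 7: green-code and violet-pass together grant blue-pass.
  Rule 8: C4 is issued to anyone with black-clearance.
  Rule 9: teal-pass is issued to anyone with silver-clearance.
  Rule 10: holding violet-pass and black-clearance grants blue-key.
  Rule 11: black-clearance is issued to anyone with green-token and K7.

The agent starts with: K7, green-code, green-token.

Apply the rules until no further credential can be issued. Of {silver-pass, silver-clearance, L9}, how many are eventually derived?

Holding green-token and K7 grants black-clearance (Rule 11).
Holding black-clearance and green-token grants T19 (Rule 1).
Holding black-clearance grants C4 (Rule 8).
Holding green-code, T19, and black-clearance grants silver-pass (Rule 6).
Holding silver-pass and C4 grants L9 (Rule 5).
silver-pass: reached.
silver-clearance would need blue-key and green-token (Rule 4), but blue-key is never granted.
L9: reached.
Reached: silver-pass and L9 — 2 of the 3.

2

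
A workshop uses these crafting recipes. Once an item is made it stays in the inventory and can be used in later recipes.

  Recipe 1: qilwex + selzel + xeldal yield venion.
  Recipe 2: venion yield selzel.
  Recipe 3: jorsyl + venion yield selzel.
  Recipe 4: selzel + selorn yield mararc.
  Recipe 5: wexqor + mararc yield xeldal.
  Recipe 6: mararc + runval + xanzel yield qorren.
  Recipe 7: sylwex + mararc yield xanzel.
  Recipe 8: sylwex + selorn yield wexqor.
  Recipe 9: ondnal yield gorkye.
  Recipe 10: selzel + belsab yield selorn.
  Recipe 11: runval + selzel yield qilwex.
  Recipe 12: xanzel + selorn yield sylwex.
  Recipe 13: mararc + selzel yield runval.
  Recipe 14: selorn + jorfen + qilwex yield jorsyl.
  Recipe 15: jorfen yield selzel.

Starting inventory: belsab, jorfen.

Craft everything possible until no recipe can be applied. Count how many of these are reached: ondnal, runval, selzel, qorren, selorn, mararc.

jorfen → selzel (Recipe 15).
selzel + belsab → selorn (Recipe 10).
Using Recipe 4, selzel and selorn make mararc.
mararc + selzel → runval (Recipe 13).
No rule produces ondnal, and it is not given.
runval: reached.
selzel: reached.
qorren would need mararc, runval, and xanzel (Recipe 6), but xanzel is never obtained.
selorn: reached.
mararc: reached.
Reached: runval, selzel, selorn, and mararc — 4 of the 6.

4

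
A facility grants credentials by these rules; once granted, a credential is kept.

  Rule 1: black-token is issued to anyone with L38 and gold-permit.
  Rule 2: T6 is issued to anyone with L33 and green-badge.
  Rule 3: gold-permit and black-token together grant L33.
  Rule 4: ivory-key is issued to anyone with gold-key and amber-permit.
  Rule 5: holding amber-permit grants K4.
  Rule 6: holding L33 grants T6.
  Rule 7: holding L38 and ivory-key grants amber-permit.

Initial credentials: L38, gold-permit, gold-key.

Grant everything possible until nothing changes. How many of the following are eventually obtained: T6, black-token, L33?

3

Holding L38 and gold-permit grants black-token (Rule 1).
Holding gold-permit and black-token grants L33 (Rule 3).
Holding L33 grants T6 (Rule 6).
T6: reached.
black-token: reached.
L33: reached.
All 3 are reached.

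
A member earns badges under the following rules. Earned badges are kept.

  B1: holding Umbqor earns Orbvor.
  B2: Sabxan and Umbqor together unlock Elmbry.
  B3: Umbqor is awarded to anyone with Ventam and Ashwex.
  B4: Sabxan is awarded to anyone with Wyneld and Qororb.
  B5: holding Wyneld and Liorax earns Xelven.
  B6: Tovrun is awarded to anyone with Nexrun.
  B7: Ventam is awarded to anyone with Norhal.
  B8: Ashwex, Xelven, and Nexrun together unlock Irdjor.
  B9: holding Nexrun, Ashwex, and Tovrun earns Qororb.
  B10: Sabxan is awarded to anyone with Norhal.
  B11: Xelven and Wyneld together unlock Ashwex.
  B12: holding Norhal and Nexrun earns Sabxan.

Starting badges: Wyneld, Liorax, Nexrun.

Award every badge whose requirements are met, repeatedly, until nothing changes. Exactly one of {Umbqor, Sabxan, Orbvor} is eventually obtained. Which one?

Sabxan

With Nexrun, Tovrun is earned (B6).
With Wyneld and Liorax, Xelven is earned (B5).
With Xelven and Wyneld, Ashwex is earned (B11).
With Nexrun, Ashwex, and Tovrun, Qororb is earned (B9).
With Wyneld and Qororb, Sabxan is earned (B4).
Orbvor would need Umbqor (B1), but Umbqor is never earned. Umbqor would need Ventam and Ashwex (B3), but Ventam is never earned.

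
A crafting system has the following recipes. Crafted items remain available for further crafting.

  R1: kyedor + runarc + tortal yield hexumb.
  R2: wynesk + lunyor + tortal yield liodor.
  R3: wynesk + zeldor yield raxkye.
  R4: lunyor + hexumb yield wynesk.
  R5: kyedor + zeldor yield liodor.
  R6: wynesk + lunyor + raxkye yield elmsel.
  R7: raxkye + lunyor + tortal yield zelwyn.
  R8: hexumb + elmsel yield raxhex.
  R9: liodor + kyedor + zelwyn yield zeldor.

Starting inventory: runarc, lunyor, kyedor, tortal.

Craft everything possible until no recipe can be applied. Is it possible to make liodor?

kyedor + runarc + tortal → hexumb (R1).
Using R4, lunyor and hexumb make wynesk.
Using R2, wynesk, lunyor, and tortal make liodor.

Yes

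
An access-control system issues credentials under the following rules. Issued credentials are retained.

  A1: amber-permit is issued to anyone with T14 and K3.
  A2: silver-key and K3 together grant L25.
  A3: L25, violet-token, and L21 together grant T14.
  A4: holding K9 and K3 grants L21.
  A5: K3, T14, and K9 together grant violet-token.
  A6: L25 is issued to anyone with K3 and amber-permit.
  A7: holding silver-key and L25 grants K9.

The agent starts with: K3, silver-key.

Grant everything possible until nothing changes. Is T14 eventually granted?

T14 would need L25, violet-token, and L21 (A3), but violet-token is never granted.

No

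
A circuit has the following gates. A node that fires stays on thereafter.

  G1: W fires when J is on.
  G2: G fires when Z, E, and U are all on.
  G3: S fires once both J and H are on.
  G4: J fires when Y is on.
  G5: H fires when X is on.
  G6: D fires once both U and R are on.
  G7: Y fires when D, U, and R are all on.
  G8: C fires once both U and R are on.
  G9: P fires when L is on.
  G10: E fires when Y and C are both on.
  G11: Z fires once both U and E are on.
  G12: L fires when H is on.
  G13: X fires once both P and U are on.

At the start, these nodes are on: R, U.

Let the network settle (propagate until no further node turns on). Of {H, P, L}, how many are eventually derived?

0

H would need X (G5), but X never turns on.
P would need L (G9), but L never turns on.
L would need H (G12), but H never turns on.
None of the 3 are reached.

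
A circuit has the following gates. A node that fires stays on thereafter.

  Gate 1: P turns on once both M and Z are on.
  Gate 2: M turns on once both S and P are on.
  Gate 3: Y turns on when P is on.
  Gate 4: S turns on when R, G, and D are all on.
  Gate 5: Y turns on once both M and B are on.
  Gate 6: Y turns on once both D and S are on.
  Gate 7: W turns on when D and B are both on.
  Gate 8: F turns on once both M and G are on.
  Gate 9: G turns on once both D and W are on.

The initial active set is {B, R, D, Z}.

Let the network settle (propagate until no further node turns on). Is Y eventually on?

D and B are on, so W turns on (Gate 7).
Gate 9: D and W on → G on.
R, G, and D are on, so S turns on (Gate 4).
D and S are on, so Y turns on (Gate 6).

Yes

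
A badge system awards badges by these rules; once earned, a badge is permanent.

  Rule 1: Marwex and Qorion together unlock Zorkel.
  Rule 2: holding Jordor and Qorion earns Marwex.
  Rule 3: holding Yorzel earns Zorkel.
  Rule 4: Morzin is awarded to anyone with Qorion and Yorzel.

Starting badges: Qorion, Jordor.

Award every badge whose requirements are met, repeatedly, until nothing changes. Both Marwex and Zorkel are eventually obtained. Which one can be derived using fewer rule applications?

Marwex

Marwex: With Jordor and Qorion, Marwex is earned (Rule 2). [1 rule application]
Zorkel: With Jordor and Qorion, Marwex is earned (Rule 2). With Marwex and Qorion, Zorkel is earned (Rule 1). [2 rule applications]
Marwex needs fewer.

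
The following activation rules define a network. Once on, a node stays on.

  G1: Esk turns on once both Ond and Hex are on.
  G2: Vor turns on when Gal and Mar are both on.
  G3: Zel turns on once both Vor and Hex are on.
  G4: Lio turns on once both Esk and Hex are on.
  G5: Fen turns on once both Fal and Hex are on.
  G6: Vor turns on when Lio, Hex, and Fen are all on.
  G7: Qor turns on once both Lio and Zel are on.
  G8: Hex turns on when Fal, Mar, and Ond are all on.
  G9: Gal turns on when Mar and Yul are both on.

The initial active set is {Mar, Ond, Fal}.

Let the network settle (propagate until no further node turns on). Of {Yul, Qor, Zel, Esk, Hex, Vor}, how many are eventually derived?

5

Fal, Mar, and Ond are on, so Hex turns on (G8).
G1: Ond and Hex on → Esk on.
Fal and Hex are on, so Fen turns on (G5).
G4: Esk and Hex on → Lio on.
G6: Lio, Hex, and Fen on → Vor on.
Vor and Hex are on, so Zel turns on (G3).
Lio and Zel are on, so Qor turns on (G7).
No rule produces Yul, and it is not given.
Qor: reached.
Zel: reached.
Esk: reached.
Hex: reached.
Vor: reached.
Reached: Qor, Zel, Esk, Hex, and Vor — 5 of the 6.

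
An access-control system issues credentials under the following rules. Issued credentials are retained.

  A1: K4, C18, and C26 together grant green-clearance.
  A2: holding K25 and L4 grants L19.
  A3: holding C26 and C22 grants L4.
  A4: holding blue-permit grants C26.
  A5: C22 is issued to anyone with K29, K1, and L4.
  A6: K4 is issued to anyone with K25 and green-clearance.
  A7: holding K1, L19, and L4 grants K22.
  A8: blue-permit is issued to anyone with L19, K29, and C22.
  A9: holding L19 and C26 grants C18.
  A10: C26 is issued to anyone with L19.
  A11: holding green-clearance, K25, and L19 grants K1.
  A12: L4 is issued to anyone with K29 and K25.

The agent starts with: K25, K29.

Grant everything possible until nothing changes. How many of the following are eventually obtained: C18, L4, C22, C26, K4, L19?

Holding K29 and K25 grants L4 (A12).
Holding K25 and L4 grants L19 (A2).
Holding L19 grants C26 (A10).
Holding L19 and C26 grants C18 (A9).
C18: reached.
L4: reached.
C22 would need K29, K1, and L4 (A5), but K1 is never granted.
C26: reached.
K4 would need K25 and green-clearance (A6), but green-clearance is never granted.
L19: reached.
Reached: C18, L4, C26, and L19 — 4 of the 6.

4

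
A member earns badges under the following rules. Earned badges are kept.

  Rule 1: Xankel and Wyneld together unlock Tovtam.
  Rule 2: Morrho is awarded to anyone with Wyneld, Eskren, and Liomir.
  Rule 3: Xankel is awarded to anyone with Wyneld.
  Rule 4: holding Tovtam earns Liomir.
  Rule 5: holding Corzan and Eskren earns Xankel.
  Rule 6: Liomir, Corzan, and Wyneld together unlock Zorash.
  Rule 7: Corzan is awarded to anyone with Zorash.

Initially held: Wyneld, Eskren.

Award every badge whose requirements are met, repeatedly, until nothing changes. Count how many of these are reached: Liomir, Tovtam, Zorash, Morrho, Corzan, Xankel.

4

With Wyneld, Xankel is earned (Rule 3).
With Xankel and Wyneld, Tovtam is earned (Rule 1).
With Tovtam, Liomir is earned (Rule 4).
With Wyneld, Eskren, and Liomir, Morrho is earned (Rule 2).
Liomir: reached.
Tovtam: reached.
Zorash would need Liomir, Corzan, and Wyneld (Rule 6), but Corzan is never earned.
Morrho: reached.
Corzan would need Zorash (Rule 7), but Zorash is never earned.
Xankel: reached.
Reached: Liomir, Tovtam, Morrho, and Xankel — 4 of the 6.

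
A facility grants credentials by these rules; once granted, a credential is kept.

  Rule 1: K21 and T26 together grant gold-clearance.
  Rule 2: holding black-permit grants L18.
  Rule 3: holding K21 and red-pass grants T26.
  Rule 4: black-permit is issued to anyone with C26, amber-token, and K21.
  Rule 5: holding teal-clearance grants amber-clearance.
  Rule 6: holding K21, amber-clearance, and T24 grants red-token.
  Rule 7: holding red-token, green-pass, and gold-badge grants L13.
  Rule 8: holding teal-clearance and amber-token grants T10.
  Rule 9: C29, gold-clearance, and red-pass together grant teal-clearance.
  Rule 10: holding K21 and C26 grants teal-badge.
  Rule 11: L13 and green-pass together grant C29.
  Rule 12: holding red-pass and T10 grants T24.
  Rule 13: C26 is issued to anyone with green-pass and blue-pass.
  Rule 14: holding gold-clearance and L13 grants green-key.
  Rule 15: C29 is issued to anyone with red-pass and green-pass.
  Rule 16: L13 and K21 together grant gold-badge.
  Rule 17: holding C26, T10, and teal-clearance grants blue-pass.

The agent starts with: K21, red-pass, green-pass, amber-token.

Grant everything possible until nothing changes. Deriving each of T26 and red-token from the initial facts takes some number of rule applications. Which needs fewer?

T26

T26: Holding K21 and red-pass grants T26 (Rule 3). [1 rule application]
red-token: Holding K21 and red-pass grants T26 (Rule 3). Holding red-pass and green-pass grants C29 (Rule 15). Holding K21 and T26 grants gold-clearance (Rule 1). Holding C29, gold-clearance, and red-pass grants teal-clearance (Rule 9). Holding teal-clearance and amber-token grants T10 (Rule 8). Holding teal-clearance grants amber-clearance (Rule 5). Holding red-pass and T10 grants T24 (Rule 12). Holding K21, amber-clearance, and T24 grants red-token (Rule 6). [8 rule applications]
T26 needs fewer.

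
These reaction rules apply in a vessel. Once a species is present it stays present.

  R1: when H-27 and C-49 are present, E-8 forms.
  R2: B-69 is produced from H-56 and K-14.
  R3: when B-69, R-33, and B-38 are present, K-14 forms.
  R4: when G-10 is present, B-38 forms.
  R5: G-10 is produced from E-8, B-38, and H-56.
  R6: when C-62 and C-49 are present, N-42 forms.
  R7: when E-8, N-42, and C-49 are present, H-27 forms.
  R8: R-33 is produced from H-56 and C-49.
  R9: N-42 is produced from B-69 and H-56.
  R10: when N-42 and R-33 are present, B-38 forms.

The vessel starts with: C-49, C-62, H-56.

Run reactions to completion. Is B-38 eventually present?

Yes

C-62 and C-49 present → N-42 forms (R6).
H-56 and C-49 present → R-33 forms (R8).
N-42 and R-33 present → B-38 forms (R10).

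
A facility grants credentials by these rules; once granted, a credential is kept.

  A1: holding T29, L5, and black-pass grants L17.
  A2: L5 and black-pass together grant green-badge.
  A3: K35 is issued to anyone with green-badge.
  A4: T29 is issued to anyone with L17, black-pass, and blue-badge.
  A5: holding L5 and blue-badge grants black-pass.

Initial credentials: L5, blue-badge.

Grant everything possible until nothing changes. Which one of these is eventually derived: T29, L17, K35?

K35

Holding L5 and blue-badge grants black-pass (A5).
Holding L5 and black-pass grants green-badge (A2).
Holding green-badge grants K35 (A3).
L17 would need T29, L5, and black-pass (A1), but T29 is never granted. T29 would need L17, black-pass, and blue-badge (A4), but L17 is never granted.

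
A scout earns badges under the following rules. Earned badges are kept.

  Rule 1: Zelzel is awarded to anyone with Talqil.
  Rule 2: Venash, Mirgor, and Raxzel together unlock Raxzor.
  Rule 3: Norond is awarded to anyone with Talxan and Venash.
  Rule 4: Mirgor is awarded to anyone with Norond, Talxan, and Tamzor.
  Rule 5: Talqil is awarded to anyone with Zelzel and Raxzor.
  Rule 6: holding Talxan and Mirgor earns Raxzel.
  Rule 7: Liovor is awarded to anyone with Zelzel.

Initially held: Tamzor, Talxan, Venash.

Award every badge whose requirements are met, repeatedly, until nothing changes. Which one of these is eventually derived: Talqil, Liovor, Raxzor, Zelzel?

With Talxan and Venash, Norond is earned (Rule 3).
With Norond, Talxan, and Tamzor, Mirgor is earned (Rule 4).
With Talxan and Mirgor, Raxzel is earned (Rule 6).
With Venash, Mirgor, and Raxzel, Raxzor is earned (Rule 2).
Talqil would need Zelzel and Raxzor (Rule 5), but Zelzel is never earned. Zelzel would need Talqil (Rule 1), but Talqil is never earned. Liovor would need Zelzel (Rule 7), but Zelzel is never earned.

Raxzor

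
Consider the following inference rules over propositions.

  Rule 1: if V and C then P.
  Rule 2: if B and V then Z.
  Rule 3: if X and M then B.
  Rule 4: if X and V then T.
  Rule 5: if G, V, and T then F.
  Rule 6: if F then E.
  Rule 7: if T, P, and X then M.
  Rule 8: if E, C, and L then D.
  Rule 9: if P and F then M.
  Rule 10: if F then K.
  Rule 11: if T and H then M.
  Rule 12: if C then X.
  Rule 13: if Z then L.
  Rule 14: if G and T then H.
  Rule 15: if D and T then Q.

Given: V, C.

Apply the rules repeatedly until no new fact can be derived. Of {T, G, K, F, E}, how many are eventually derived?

C holds, so X follows (Rule 12).
X and V hold, so T follows (Rule 4).
T: reached.
No rule produces G, and it is not given.
K would need F (Rule 10), but F is never established.
F would need G, V, and T (Rule 5), but G is never established.
E would need F (Rule 6), but F is never established.
Reached: T — 1 of the 5.

1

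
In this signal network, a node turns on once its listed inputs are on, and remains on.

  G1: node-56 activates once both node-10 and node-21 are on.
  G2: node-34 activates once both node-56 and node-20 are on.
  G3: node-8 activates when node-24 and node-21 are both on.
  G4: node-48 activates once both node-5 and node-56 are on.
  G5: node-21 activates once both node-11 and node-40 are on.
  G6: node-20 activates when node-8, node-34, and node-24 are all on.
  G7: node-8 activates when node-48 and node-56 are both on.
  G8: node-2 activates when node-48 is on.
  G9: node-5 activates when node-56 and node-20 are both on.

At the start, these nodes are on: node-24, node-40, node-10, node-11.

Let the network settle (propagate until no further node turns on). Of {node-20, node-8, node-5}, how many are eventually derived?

node-11 and node-40 are on, so node-21 activates (G5).
G3: node-24 and node-21 on → node-8 on.
node-20 would need node-8, node-34, and node-24 (G6), but node-34 never turns on.
node-8: reached.
node-5 would need node-56 and node-20 (G9), but node-20 never turns on.
Reached: node-8 — 1 of the 3.

1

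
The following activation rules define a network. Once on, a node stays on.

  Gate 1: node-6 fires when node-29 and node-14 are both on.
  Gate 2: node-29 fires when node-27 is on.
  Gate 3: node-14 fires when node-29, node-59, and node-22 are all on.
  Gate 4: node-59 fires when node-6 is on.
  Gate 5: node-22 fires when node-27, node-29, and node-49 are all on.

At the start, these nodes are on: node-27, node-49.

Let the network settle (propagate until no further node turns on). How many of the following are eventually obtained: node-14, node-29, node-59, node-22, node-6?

Gate 2: node-27 on → node-29 on.
node-27, node-29, and node-49 are on, so node-22 fires (Gate 5).
node-14 would need node-29, node-59, and node-22 (Gate 3), but node-59 never turns on.
node-29: reached.
node-59 would need node-6 (Gate 4), but node-6 never turns on.
node-22: reached.
node-6 would need node-29 and node-14 (Gate 1), but node-14 never turns on.
Reached: node-29 and node-22 — 2 of the 5.

2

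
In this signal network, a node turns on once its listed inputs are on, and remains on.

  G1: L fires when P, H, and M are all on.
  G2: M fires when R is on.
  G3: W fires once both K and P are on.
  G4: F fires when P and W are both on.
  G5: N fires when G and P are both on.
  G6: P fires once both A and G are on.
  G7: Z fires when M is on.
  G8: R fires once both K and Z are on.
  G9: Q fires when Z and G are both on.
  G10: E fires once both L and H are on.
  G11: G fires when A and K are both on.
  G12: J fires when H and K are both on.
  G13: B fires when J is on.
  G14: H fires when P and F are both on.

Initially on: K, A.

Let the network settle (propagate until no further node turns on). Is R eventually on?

No

R would need K and Z (G8), but Z never turns on.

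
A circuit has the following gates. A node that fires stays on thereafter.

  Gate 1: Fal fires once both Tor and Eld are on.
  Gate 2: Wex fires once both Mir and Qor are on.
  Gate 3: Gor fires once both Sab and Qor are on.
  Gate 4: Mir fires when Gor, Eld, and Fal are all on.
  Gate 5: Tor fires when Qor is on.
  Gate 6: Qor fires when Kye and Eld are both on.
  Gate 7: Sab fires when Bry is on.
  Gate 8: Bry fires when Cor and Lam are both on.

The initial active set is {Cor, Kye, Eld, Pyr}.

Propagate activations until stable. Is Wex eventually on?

Wex would need Mir and Qor (Gate 2), but Mir never turns on.

No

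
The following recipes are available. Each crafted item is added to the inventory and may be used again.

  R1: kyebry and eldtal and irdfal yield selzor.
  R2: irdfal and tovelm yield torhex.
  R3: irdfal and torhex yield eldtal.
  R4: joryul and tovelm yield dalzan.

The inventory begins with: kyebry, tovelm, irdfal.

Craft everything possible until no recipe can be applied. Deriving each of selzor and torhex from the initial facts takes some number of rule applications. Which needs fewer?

torhex

torhex: irdfal and tovelm → torhex (R2). [1 rule application]
selzor: Using R2, irdfal and tovelm make torhex. Using R3, irdfal and torhex make eldtal. Using R1, kyebry, eldtal, and irdfal make selzor. [3 rule applications]
torhex needs fewer.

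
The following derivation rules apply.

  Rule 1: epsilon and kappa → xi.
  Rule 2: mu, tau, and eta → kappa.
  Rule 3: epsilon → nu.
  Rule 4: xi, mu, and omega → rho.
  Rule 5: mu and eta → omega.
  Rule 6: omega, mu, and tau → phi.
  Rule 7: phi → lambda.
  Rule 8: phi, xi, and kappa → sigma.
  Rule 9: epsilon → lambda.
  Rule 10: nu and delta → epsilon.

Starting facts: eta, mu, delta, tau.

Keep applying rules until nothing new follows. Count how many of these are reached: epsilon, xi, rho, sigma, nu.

epsilon would need nu and delta (Rule 10), but nu is never established.
xi would need epsilon and kappa (Rule 1), but epsilon is never established.
rho would need xi, mu, and omega (Rule 4), but xi is never established.
sigma would need phi, xi, and kappa (Rule 8), but xi is never established.
nu would need epsilon (Rule 3), but epsilon is never established.
None of the 5 are reached.

0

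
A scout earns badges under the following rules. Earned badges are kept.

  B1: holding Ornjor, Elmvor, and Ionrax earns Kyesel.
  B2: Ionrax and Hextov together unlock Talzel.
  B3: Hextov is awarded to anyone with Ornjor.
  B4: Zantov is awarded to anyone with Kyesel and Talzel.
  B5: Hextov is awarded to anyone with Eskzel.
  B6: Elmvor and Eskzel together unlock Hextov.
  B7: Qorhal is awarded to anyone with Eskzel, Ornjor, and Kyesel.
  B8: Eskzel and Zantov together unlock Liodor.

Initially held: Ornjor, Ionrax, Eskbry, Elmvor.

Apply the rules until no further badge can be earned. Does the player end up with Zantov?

Yes

With Ornjor, Hextov is earned (B3).
With Ornjor, Elmvor, and Ionrax, Kyesel is earned (B1).
With Ionrax and Hextov, Talzel is earned (B2).
With Kyesel and Talzel, Zantov is earned (B4).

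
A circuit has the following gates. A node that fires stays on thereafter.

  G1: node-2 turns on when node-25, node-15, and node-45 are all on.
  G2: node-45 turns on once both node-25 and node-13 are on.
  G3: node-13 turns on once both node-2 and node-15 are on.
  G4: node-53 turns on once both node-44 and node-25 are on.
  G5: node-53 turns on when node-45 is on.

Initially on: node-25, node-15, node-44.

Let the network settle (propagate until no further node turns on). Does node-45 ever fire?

No

node-45 would need node-25 and node-13 (G2), but node-13 never turns on.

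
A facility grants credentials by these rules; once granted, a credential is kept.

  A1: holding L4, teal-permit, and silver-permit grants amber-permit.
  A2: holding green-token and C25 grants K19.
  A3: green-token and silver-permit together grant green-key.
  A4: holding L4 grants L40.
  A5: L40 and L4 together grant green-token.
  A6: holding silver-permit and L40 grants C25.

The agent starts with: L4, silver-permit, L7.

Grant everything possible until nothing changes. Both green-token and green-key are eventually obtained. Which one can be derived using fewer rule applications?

green-token: Holding L4 grants L40 (A4). Holding L40 and L4 grants green-token (A5). [2 rule applications]
green-key: Holding L4 grants L40 (A4). Holding L40 and L4 grants green-token (A5). Holding green-token and silver-permit grants green-key (A3). [3 rule applications]
green-token needs fewer.

green-token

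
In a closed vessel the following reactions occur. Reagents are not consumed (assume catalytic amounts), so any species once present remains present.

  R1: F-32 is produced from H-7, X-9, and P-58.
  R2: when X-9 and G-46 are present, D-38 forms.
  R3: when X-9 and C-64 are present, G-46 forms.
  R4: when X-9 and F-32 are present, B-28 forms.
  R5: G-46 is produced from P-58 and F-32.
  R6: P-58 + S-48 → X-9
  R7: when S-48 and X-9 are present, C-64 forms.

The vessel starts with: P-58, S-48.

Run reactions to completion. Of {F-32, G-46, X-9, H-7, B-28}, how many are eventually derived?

P-58 and S-48 present → X-9 forms (R6).
S-48 and X-9 present → C-64 forms (R7).
X-9 and C-64 present → G-46 forms (R3).
F-32 would need H-7, X-9, and P-58 (R1), but H-7 never forms.
G-46: reached.
X-9: reached.
No rule produces H-7, and it is not given.
B-28 would need X-9 and F-32 (R4), but F-32 never forms.
Reached: G-46 and X-9 — 2 of the 5.

2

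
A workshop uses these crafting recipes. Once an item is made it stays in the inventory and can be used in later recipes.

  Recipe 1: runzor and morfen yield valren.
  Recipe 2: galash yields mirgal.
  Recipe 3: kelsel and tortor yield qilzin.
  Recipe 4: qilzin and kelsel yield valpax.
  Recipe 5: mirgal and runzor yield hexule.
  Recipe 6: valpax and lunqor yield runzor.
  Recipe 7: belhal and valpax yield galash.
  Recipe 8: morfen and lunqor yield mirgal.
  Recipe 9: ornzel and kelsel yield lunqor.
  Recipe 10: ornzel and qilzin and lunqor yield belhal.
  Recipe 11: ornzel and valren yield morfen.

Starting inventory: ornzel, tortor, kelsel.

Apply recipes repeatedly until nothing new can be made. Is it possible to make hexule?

Using Recipe 9, ornzel and kelsel make lunqor.
Using Recipe 3, kelsel and tortor make qilzin.
Using Recipe 10, ornzel, qilzin, and lunqor make belhal.
qilzin and kelsel → valpax (Recipe 4).
belhal and valpax → galash (Recipe 7).
Using Recipe 6, valpax and lunqor make runzor.
Using Recipe 2, galash makes mirgal.
Using Recipe 5, mirgal and runzor make hexule.

Yes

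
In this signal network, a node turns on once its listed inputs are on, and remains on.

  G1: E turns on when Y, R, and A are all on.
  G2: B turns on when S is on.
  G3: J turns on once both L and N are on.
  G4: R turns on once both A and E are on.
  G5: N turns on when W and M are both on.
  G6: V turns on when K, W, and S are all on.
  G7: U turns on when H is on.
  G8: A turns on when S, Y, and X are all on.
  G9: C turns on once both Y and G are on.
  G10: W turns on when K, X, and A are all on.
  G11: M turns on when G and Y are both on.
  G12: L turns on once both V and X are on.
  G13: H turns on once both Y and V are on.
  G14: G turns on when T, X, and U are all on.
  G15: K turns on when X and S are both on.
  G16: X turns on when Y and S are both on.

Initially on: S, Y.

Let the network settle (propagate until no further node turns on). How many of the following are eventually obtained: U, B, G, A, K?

4

G2: S on → B on.
G16: Y and S on → X on.
S, Y, and X are on, so A turns on (G8).
G15: X and S on → K on.
K, X, and A are on, so W turns on (G10).
K, W, and S are on, so V turns on (G6).
Y and V are on, so H turns on (G13).
H is on, so U turns on (G7).
U: reached.
B: reached.
G would need T, X, and U (G14), but T never turns on.
A: reached.
K: reached.
Reached: U, B, A, and K — 4 of the 5.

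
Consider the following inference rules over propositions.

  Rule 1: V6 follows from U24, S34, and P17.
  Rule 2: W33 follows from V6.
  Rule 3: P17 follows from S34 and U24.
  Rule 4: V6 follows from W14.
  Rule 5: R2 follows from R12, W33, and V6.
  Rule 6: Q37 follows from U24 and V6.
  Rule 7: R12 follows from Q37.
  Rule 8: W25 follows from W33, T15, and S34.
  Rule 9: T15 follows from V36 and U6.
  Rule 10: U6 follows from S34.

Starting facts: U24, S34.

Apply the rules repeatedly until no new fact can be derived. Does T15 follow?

No

T15 would need V36 and U6 (Rule 9), but V36 is never established.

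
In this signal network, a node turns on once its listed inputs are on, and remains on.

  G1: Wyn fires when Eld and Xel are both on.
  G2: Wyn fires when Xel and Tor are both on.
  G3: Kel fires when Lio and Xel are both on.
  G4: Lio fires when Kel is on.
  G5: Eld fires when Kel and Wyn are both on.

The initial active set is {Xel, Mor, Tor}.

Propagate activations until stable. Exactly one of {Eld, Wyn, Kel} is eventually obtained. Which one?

Wyn

G2: Xel and Tor on → Wyn on.
Eld would need Kel and Wyn (G5), but Kel never turns on. Kel would need Lio and Xel (G3), but Lio never turns on.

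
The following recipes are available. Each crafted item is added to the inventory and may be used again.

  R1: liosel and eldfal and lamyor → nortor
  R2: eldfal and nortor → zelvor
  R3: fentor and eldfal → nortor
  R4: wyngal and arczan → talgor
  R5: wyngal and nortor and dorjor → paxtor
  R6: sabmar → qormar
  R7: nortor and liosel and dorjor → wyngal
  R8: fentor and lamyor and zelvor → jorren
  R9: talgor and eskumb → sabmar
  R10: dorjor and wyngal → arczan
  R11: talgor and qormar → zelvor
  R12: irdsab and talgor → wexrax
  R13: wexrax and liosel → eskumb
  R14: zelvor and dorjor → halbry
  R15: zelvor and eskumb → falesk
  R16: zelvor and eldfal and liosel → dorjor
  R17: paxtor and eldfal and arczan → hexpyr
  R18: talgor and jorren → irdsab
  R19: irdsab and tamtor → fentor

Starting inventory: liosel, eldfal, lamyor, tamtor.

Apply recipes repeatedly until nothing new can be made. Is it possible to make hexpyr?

Yes

liosel and eldfal and lamyor → nortor (R1).
Using R2, eldfal and nortor make zelvor.
Using R16, zelvor, eldfal, and liosel make dorjor.
Using R7, nortor, liosel, and dorjor make wyngal.
Using R10, dorjor and wyngal make arczan.
wyngal and nortor and dorjor → paxtor (R5).
paxtor and eldfal and arczan → hexpyr (R17).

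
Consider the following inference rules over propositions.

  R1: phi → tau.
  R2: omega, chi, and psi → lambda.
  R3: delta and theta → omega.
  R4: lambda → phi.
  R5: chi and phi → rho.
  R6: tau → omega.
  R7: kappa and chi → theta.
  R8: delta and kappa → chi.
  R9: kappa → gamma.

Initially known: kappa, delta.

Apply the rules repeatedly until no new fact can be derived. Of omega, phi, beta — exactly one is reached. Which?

omega

delta and kappa hold, so chi follows (R8).
kappa and chi hold, so theta follows (R7).
From delta and theta, R3 gives omega.
phi would need lambda (R4), but lambda is never established. No rule produces beta, and it is not given.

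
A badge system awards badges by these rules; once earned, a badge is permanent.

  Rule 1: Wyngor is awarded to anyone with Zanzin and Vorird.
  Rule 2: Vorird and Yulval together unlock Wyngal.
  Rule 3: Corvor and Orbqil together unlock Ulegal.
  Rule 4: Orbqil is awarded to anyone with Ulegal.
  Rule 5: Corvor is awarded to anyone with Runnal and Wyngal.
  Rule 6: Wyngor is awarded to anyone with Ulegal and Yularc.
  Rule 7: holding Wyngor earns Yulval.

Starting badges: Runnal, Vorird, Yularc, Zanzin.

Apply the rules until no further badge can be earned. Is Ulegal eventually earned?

No

Ulegal would need Corvor and Orbqil (Rule 3), but Orbqil is never earned.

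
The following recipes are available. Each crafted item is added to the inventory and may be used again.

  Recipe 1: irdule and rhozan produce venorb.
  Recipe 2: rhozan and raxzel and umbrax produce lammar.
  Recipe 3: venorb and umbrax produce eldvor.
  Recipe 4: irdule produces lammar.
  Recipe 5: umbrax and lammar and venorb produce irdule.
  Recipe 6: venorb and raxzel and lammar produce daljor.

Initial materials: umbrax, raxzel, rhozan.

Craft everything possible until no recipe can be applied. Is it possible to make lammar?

rhozan and raxzel and umbrax → lammar (Recipe 2).

Yes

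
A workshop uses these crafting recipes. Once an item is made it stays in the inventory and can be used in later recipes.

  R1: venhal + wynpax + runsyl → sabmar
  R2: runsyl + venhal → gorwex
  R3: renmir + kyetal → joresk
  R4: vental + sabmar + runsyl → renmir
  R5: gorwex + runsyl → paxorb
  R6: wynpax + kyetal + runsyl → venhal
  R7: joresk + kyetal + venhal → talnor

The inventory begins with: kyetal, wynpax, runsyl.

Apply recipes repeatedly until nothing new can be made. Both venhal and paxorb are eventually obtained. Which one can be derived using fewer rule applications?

venhal

venhal: Using R6, wynpax, kyetal, and runsyl make venhal. [1 rule application]
paxorb: Using R6, wynpax, kyetal, and runsyl make venhal. runsyl + venhal → gorwex (R2). Using R5, gorwex and runsyl make paxorb. [3 rule applications]
venhal needs fewer.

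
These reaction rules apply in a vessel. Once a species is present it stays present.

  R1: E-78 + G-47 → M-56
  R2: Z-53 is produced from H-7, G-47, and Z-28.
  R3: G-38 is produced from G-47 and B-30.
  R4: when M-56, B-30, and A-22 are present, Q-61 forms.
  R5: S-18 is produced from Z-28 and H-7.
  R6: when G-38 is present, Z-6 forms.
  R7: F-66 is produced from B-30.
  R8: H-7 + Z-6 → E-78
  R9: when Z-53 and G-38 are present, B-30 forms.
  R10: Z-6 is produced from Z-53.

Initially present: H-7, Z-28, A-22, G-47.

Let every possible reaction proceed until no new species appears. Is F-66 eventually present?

No

F-66 would need B-30 (R7), but B-30 never forms.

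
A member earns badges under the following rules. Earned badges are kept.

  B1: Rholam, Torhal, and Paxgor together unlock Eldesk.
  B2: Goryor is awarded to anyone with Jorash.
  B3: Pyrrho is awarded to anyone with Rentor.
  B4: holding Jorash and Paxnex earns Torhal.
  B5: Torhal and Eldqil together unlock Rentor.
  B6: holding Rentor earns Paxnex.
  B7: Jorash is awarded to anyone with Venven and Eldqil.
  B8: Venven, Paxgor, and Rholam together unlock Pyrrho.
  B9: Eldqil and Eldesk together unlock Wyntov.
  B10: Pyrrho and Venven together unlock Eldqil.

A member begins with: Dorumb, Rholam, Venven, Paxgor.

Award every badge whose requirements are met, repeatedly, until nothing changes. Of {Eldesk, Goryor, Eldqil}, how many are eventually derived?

2

With Venven, Paxgor, and Rholam, Pyrrho is earned (B8).
With Pyrrho and Venven, Eldqil is earned (B10).
With Venven and Eldqil, Jorash is earned (B7).
With Jorash, Goryor is earned (B2).
Eldesk would need Rholam, Torhal, and Paxgor (B1), but Torhal is never earned.
Goryor: reached.
Eldqil: reached.
Reached: Goryor and Eldqil — 2 of the 3.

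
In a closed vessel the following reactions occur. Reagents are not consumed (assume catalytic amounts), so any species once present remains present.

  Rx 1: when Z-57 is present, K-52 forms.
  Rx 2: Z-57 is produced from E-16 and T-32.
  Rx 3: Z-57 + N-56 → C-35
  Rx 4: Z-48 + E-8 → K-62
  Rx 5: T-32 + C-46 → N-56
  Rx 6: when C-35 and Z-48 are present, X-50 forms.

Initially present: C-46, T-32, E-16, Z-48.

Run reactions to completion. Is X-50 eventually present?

Yes

E-16 and T-32 present → Z-57 forms (Rx 2).
T-32 and C-46 present → N-56 forms (Rx 5).
Z-57 and N-56 present → C-35 forms (Rx 3).
C-35 and Z-48 present → X-50 forms (Rx 6).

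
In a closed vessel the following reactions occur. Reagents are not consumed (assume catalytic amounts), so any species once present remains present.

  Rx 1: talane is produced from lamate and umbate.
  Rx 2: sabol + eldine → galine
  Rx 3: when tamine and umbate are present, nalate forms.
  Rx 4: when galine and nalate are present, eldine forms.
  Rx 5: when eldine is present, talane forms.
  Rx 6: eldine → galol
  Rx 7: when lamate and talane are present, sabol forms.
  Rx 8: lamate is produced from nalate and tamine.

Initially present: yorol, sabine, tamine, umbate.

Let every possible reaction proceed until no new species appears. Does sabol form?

tamine and umbate present → nalate forms (Rx 3).
nalate and tamine present → lamate forms (Rx 8).
lamate and umbate present → talane forms (Rx 1).
lamate and talane present → sabol forms (Rx 7).

Yes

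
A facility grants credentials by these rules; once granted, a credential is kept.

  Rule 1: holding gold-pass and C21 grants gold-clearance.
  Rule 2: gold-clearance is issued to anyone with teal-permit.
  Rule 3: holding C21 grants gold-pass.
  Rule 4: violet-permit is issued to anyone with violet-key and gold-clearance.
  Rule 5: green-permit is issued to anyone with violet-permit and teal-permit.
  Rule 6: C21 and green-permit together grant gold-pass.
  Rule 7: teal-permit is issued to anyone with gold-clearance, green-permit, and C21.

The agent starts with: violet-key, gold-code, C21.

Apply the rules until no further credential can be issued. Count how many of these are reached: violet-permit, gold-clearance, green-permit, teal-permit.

Holding C21 grants gold-pass (Rule 3).
Holding gold-pass and C21 grants gold-clearance (Rule 1).
Holding violet-key and gold-clearance grants violet-permit (Rule 4).
violet-permit: reached.
gold-clearance: reached.
green-permit would need violet-permit and teal-permit (Rule 5), but teal-permit is never granted.
teal-permit would need gold-clearance, green-permit, and C21 (Rule 7), but green-permit is never granted.
Reached: violet-permit and gold-clearance — 2 of the 4.

2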